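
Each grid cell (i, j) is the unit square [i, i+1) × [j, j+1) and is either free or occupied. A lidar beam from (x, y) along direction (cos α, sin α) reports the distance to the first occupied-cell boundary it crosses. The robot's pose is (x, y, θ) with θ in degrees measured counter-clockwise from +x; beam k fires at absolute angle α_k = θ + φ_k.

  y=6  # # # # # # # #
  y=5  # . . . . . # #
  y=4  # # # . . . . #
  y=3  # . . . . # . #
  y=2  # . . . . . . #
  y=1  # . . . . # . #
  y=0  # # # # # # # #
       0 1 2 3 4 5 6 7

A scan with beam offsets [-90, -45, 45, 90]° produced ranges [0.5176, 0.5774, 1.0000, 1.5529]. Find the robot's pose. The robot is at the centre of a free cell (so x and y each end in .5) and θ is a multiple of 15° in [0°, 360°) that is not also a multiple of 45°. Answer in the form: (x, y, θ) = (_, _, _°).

(x, y, θ) = (5.5, 4.5, 345°)

Enumerate (i+0.5, j+0.5, θ) over the 25 free cells and 16 admissible headings. For each, cast all 4 beams and compare to the given ranges.
  (4.5, 2.5, 60°): beam 1 = 1.0000 ≠ 0.5176 ✗
  (5.5, 2.5, 165°): beam 3 = 3.0000 ≠ 1.0000 ✗
  (5.5, 5.5, 345°): beam 1 = 1.5529 ≠ 0.5176 ✗
  (1.5, 3.5, 195°): beam 4 = 2.5882 ≠ 1.5529 ✗
  …
  (5.5, 4.5, 345°): r_1=0.5176, r_2=0.5774, r_3=1.0000, r_4=1.5529 — all match ✓
Only this pose fits every beam.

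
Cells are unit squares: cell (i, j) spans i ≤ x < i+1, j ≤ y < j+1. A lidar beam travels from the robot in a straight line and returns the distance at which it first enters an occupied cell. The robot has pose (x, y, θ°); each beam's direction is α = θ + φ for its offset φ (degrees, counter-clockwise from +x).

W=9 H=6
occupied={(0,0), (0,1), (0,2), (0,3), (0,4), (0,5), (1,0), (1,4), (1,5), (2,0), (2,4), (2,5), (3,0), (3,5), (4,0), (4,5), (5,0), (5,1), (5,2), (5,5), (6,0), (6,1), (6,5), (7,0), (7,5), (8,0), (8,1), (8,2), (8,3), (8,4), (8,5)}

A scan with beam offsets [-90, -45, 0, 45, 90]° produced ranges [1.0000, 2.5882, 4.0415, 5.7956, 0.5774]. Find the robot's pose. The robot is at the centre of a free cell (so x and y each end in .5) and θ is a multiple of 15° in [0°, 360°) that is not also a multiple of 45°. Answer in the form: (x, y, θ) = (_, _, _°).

(x, y, θ) = (1.5, 3.5, 330°)

Candidates: 23 free-cell centres × 16 headings = 368 poses. Raycast each; keep the one whose scan matches to 4 dp.
  (4.5, 1.5, 210°): beam 1 = 3.0000 ≠ 1.0000 ✗
  (7.5, 3.5, 75°): beam 1 = 0.5176 ≠ 1.0000 ✗
  (2.5, 1.5, 165°): beam 1 = 3.6235 ≠ 1.0000 ✗
  (5.5, 3.5, 30°): beam 1 = 0.5774 ≠ 1.0000 ✗
  (3.5, 1.5, 285°): beam 1 = 1.9319 ≠ 1.0000 ✗
  …
  (1.5, 3.5, 330°): r_1=1.0000, r_2=2.5882, r_3=4.0415, r_4=5.7956, r_5=0.5774 — all match ✓
Unique over the lattice → pose = (1.5, 3.5, 330°).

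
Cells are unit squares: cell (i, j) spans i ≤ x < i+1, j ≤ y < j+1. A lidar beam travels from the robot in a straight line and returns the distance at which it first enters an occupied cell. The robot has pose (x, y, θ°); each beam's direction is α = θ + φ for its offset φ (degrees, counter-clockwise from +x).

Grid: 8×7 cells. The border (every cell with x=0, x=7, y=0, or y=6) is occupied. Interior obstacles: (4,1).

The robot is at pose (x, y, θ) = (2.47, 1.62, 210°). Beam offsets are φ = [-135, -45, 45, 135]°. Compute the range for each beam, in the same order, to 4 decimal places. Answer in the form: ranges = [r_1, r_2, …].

beam 1: φ=-135°, α=75°
  d=(0.2588,0.9659)  start (2,1)  tX=2.0478 tY=0.3934  stride 1/|dx|=3.8637 1/|dy|=1.0353
    cross y-line → (2,2), t=0.3934
    cross y-line → (2,3), t=1.4287
    cross x-line → (3,3), t=2.0478
    cross y-line → (3,4), t=2.4640
    cross y-line → (3,5), t=3.4992
    cross y-line → (3,6), t=4.5345 (wall)
  → r_1 = 4.5345
beam 2: φ=-45°, α=165°
  d=(-0.9659,0.2588)  start (2,1)  tX=0.4866 tY=1.4682  stride 1/|dx|=1.0353 1/|dy|=3.8637
    cross x-line → (1,1), t=0.4866
    cross y-line → (1,2), t=1.4682
    cross x-line → (0,2), t=1.5219 (wall)
  → r_2 = 1.5219
beam 3: φ=45°, α=255°
  d=(-0.2588,-0.9659)  start (2,1)  tX=1.8159 tY=0.6419  stride 1/|dx|=3.8637 1/|dy|=1.0353
    cross y-line → (2,0), t=0.6419 (wall)
  → r_3 = 0.6419
beam 4: φ=135°, α=345°
  d=(0.9659,-0.2588)  start (2,1)  tX=0.5487 tY=2.3955  stride 1/|dx|=1.0353 1/|dy|=3.8637
    cross x-line → (3,1), t=0.5487
    cross x-line → (4,1), t=1.5840 (wall)
  → r_4 = 1.5840

ranges = [4.5345, 1.5219, 0.6419, 1.5840]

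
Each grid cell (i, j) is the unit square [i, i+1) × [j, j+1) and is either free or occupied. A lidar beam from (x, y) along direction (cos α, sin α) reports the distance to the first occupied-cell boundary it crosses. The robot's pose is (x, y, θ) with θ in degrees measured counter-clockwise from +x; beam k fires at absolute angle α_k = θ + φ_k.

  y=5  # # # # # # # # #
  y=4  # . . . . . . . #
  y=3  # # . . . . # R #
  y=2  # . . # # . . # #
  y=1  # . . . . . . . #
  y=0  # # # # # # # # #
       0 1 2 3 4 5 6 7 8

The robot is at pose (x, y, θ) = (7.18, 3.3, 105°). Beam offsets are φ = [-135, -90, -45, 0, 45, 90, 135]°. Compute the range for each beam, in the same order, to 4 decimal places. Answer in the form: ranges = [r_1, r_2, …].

beam 1: φ=-135°, α=330°
  direction (0.8660, -0.5000); cell (7,3); t to first gridline: x 0.9469, y 0.6000 (then +1.1547 / +2.0000)
    (7,2) via y @ 0.6000  # hit
  → r_1 = 0.6000
beam 2: φ=-90°, α=15°
  direction (0.9659, 0.2588); cell (7,3); t to first gridline: x 0.8489, y 2.7046 (then +1.0353 / +3.8637)
    (8,3) via x @ 0.8489  # hit
  → r_2 = 0.8489
beam 3: φ=-45°, α=60°
  direction (0.5000, 0.8660); cell (7,3); t to first gridline: x 1.6400, y 0.8083 (then +2.0000 / +1.1547)
    (7,4) via y @ 0.8083
    (8,4) via x @ 1.6400  # hit
  → r_3 = 1.6400
beam 4: φ=0°, α=105°
  direction (-0.2588, 0.9659); cell (7,3); t to first gridline: x 0.6955, y 0.7247 (then +3.8637 / +1.0353)
    (6,3) via x @ 0.6955  # hit
  → r_4 = 0.6955
beam 5: φ=45°, α=150°
  direction (-0.8660, 0.5000); cell (7,3); t to first gridline: x 0.2078, y 1.4000 (then +1.1547 / +2.0000)
    (6,3) via x @ 0.2078  # hit
  → r_5 = 0.2078
beam 6: φ=90°, α=195°
  direction (-0.9659, -0.2588); cell (7,3); t to first gridline: x 0.1863, y 1.1591 (then +1.0353 / +3.8637)
    (6,3) via x @ 0.1863  # hit
  → r_6 = 0.1863
beam 7: φ=135°, α=240°
  direction (-0.5000, -0.8660); cell (7,3); t to first gridline: x 0.3600, y 0.3464 (then +2.0000 / +1.1547)
    (7,2) via y @ 0.3464  # hit
  → r_7 = 0.3464

ranges = [0.6000, 0.8489, 1.6400, 0.6955, 0.2078, 0.1863, 0.3464]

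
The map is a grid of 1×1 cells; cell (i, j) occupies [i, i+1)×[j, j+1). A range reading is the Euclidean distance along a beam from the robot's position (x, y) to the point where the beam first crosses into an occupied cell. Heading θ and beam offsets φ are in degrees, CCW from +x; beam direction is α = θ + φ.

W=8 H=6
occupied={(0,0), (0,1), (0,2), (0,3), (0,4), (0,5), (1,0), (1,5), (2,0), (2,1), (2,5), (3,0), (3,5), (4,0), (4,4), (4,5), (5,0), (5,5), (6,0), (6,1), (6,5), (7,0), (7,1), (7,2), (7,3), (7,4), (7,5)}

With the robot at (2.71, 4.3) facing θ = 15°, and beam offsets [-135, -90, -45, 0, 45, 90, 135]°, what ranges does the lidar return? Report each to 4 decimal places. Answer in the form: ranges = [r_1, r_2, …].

beam 1: φ=-135°, α=240°
  dir = (cos 240°, sin 240°) = (-0.5000, -0.8660); from cell (2,4)
  next x-line at t=1.4200, next y-line at t=0.3464; Δt_x=2.0000, Δt_y=1.1547
    y: enter (2,3) at t=0.3464
    x: enter (1,3) at t=1.4200
    y: enter (1,2) at t=1.5011
    y: enter (1,1) at t=2.6558
    x: enter (0,1) at t=3.4200 ← occupied
  → r_1 = 3.4200
beam 2: φ=-90°, α=285°
  dir = (cos 285°, sin 285°) = (0.2588, -0.9659); from cell (2,4)
  next x-line at t=1.1205, next y-line at t=0.3106; Δt_x=3.8637, Δt_y=1.0353
    y: enter (2,3) at t=0.3106
    x: enter (3,3) at t=1.1205
    y: enter (3,2) at t=1.3459
    y: enter (3,1) at t=2.3811
    y: enter (3,0) at t=3.4164 ← occupied
  → r_2 = 3.4164
beam 3: φ=-45°, α=330°
  dir = (cos 330°, sin 330°) = (0.8660, -0.5000); from cell (2,4)
  next x-line at t=0.3349, next y-line at t=0.6000; Δt_x=1.1547, Δt_y=2.0000
    x: enter (3,4) at t=0.3349
    y: enter (3,3) at t=0.6000
    x: enter (4,3) at t=1.4896
    y: enter (4,2) at t=2.6000
    x: enter (5,2) at t=2.6443
    x: enter (6,2) at t=3.7990
    y: enter (6,1) at t=4.6000 ← occupied
  → r_3 = 4.6000
beam 4: φ=0°, α=15°
  dir = (cos 15°, sin 15°) = (0.9659, 0.2588); from cell (2,4)
  next x-line at t=0.3002, next y-line at t=2.7046; Δt_x=1.0353, Δt_y=3.8637
    x: enter (3,4) at t=0.3002
    x: enter (4,4) at t=1.3355 ← occupied
  → r_4 = 1.3355
beam 5: φ=45°, α=60°
  dir = (cos 60°, sin 60°) = (0.5000, 0.8660); from cell (2,4)
  next x-line at t=0.5800, next y-line at t=0.8083; Δt_x=2.0000, Δt_y=1.1547
    x: enter (3,4) at t=0.5800
    y: enter (3,5) at t=0.8083 ← occupied
  → r_5 = 0.8083
beam 6: φ=90°, α=105°
  dir = (cos 105°, sin 105°) = (-0.2588, 0.9659); from cell (2,4)
  next x-line at t=2.7432, next y-line at t=0.7247; Δt_x=3.8637, Δt_y=1.0353
    y: enter (2,5) at t=0.7247 ← occupied
  → r_6 = 0.7247
beam 7: φ=135°, α=150°
  dir = (cos 150°, sin 150°) = (-0.8660, 0.5000); from cell (2,4)
  next x-line at t=0.8198, next y-line at t=1.4000; Δt_x=1.1547, Δt_y=2.0000
    x: enter (1,4) at t=0.8198
    y: enter (1,5) at t=1.4000 ← occupied
  → r_7 = 1.4000

ranges = [3.4200, 3.4164, 4.6000, 1.3355, 0.8083, 0.7247, 1.4000]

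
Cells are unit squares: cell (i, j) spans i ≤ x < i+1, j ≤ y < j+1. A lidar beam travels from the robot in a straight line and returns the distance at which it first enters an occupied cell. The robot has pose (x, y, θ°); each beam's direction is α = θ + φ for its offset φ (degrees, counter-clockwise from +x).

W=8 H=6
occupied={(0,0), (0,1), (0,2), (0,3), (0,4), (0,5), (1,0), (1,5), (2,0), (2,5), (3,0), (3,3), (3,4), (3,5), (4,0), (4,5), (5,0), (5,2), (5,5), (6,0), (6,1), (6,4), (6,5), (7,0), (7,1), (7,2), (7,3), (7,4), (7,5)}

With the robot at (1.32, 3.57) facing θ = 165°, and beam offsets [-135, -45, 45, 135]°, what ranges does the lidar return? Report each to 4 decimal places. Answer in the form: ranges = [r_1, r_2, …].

beam 1: φ=-135°, α=30°
  direction (0.8660, 0.5000); cell (1,3); t to first gridline: x 0.7852, y 0.8600 (then +1.1547 / +2.0000)
    (2,3) via x @ 0.7852
    (2,4) via y @ 0.8600
    (3,4) via x @ 1.9399  # hit
  → r_1 = 1.9399
beam 2: φ=-45°, α=120°
  direction (-0.5000, 0.8660); cell (1,3); t to first gridline: x 0.6400, y 0.4965 (then +2.0000 / +1.1547)
    (1,4) via y @ 0.4965
    (0,4) via x @ 0.6400  # hit
  → r_2 = 0.6400
beam 3: φ=45°, α=210°
  direction (-0.8660, -0.5000); cell (1,3); t to first gridline: x 0.3695, y 1.1400 (then +1.1547 / +2.0000)
    (0,3) via x @ 0.3695  # hit
  → r_3 = 0.3695
beam 4: φ=135°, α=300°
  direction (0.5000, -0.8660); cell (1,3); t to first gridline: x 1.3600, y 0.6582 (then +2.0000 / +1.1547)
    (1,2) via y @ 0.6582
    (2,2) via x @ 1.3600
    (2,1) via y @ 1.8129
    (2,0) via y @ 2.9676  # hit
  → r_4 = 2.9676

ranges = [1.9399, 0.6400, 0.3695, 2.9676]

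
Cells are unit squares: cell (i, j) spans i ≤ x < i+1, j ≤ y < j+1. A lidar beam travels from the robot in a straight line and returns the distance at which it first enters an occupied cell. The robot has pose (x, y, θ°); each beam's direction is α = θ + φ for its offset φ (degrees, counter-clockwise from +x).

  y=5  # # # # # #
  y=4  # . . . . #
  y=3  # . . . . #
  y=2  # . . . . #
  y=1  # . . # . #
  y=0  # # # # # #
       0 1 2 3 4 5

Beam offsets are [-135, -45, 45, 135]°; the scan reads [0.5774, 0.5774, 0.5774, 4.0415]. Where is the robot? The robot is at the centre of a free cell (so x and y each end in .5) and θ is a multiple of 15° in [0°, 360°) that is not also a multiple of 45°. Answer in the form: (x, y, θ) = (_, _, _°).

(x, y, θ) = (4.5, 1.5, 345°)

Enumerate (i+0.5, j+0.5, θ) over the 15 free cells and 16 admissible headings. For each, cast all 4 beams and compare to the given ranges.
  (2.5, 1.5, 150°): beam 1 = 0.5176 ≠ 0.5774 ✗
  (4.5, 3.5, 210°): beam 1 = 1.5529 ≠ 0.5774 ✗
  (4.5, 2.5, 75°): beam 1 = 1.0000 ≠ 0.5774 ✗
  …
  (4.5, 1.5, 345°): r_1=0.5774, r_2=0.5774, r_3=0.5774, r_4=4.0415 — all match ✓
No second candidate reproduces the full scan.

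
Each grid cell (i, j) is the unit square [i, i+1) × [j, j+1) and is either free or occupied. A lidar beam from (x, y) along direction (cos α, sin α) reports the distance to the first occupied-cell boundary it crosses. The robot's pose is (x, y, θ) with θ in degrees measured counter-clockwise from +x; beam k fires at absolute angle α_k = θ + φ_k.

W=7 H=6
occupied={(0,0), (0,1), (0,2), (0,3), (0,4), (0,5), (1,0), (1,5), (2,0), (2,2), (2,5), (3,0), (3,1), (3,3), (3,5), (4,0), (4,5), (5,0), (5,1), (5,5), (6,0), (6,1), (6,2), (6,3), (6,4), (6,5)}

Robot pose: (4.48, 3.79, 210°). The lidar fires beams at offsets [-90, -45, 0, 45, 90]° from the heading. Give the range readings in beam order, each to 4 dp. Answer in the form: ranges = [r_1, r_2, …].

ranges = [1.3972, 0.4969, 0.5543, 1.8546, 2.0669]

beam 1: φ=-90°, α=120°
  dir = (cos 120°, sin 120°) = (-0.5000, 0.8660); from cell (4,3)
  next x-line at t=0.9600, next y-line at t=0.2425; Δt_x=2.0000, Δt_y=1.1547
    y: enter (4,4) at t=0.2425
    x: enter (3,4) at t=0.9600
    y: enter (3,5) at t=1.3972 ← occupied
  → r_1 = 1.3972
beam 2: φ=-45°, α=165°
  dir = (cos 165°, sin 165°) = (-0.9659, 0.2588); from cell (4,3)
  next x-line at t=0.4969, next y-line at t=0.8114; Δt_x=1.0353, Δt_y=3.8637
    x: enter (3,3) at t=0.4969 ← occupied
  → r_2 = 0.4969
beam 3: φ=0°, α=210°
  dir = (cos 210°, sin 210°) = (-0.8660, -0.5000); from cell (4,3)
  next x-line at t=0.5543, next y-line at t=1.5800; Δt_x=1.1547, Δt_y=2.0000
    x: enter (3,3) at t=0.5543 ← occupied
  → r_3 = 0.5543
beam 4: φ=45°, α=255°
  dir = (cos 255°, sin 255°) = (-0.2588, -0.9659); from cell (4,3)
  next x-line at t=1.8546, next y-line at t=0.8179; Δt_x=3.8637, Δt_y=1.0353
    y: enter (4,2) at t=0.8179
    y: enter (4,1) at t=1.8531
    x: enter (3,1) at t=1.8546 ← occupied
  → r_4 = 1.8546
beam 5: φ=90°, α=300°
  dir = (cos 300°, sin 300°) = (0.5000, -0.8660); from cell (4,3)
  next x-line at t=1.0400, next y-line at t=0.9122; Δt_x=2.0000, Δt_y=1.1547
    y: enter (4,2) at t=0.9122
    x: enter (5,2) at t=1.0400
    y: enter (5,1) at t=2.0669 ← occupied
  → r_5 = 2.0669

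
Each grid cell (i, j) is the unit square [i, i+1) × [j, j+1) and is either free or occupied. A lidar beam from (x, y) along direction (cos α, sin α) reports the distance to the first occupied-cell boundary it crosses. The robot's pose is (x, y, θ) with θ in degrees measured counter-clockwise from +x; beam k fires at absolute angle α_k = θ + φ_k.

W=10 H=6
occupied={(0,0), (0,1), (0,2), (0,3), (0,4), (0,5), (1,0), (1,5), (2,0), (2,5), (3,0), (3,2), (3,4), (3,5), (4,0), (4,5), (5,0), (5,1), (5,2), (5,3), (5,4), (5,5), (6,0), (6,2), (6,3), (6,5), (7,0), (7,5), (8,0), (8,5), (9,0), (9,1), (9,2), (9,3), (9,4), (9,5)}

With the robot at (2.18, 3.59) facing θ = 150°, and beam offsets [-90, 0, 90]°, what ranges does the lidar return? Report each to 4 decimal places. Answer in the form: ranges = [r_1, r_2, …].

beam 1: φ=-90°, α=60°
  d=(0.5000,0.8660)  start (2,3)  tX=1.6400 tY=0.4734  stride 1/|dx|=2.0000 1/|dy|=1.1547
    cross y-line → (2,4), t=0.4734
    cross y-line → (2,5), t=1.6281 (wall)
  → r_1 = 1.6281
beam 2: φ=0°, α=150°
  d=(-0.8660,0.5000)  start (2,3)  tX=0.2078 tY=0.8200  stride 1/|dx|=1.1547 1/|dy|=2.0000
    cross x-line → (1,3), t=0.2078
    cross y-line → (1,4), t=0.8200
    cross x-line → (0,4), t=1.3625 (wall)
  → r_2 = 1.3625
beam 3: φ=90°, α=240°
  d=(-0.5000,-0.8660)  start (2,3)  tX=0.3600 tY=0.6813  stride 1/|dx|=2.0000 1/|dy|=1.1547
    cross x-line → (1,3), t=0.3600
    cross y-line → (1,2), t=0.6813
    cross y-line → (1,1), t=1.8360
    cross x-line → (0,1), t=2.3600 (wall)
  → r_3 = 2.3600

ranges = [1.6281, 1.3625, 2.3600]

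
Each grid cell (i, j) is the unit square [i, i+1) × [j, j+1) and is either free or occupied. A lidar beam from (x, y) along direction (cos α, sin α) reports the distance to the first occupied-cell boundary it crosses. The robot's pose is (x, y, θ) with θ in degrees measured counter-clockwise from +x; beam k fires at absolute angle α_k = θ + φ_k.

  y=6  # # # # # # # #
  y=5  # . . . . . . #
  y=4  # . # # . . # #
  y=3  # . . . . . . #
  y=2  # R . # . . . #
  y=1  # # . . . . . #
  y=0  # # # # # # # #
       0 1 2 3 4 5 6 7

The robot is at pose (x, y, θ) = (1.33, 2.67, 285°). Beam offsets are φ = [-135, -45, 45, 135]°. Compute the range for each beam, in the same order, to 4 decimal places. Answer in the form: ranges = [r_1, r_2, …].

ranges = [0.3811, 0.6600, 3.3400, 1.5358]

beam 1: φ=-135°, α=150°
  direction (-0.8660, 0.5000); cell (1,2); t to first gridline: x 0.3811, y 0.6600 (then +1.1547 / +2.0000)
    (0,2) via x @ 0.3811  # hit
  → r_1 = 0.3811
beam 2: φ=-45°, α=240°
  direction (-0.5000, -0.8660); cell (1,2); t to first gridline: x 0.6600, y 0.7736 (then +2.0000 / +1.1547)
    (0,2) via x @ 0.6600  # hit
  → r_2 = 0.6600
beam 3: φ=45°, α=330°
  direction (0.8660, -0.5000); cell (1,2); t to first gridline: x 0.7736, y 1.3400 (then +1.1547 / +2.0000)
    (2,2) via x @ 0.7736
    (2,1) via y @ 1.3400
    (3,1) via x @ 1.9283
    (4,1) via x @ 3.0831
    (4,0) via y @ 3.3400  # hit
  → r_3 = 3.3400
beam 4: φ=135°, α=60°
  direction (0.5000, 0.8660); cell (1,2); t to first gridline: x 1.3400, y 0.3811 (then +2.0000 / +1.1547)
    (1,3) via y @ 0.3811
    (2,3) via x @ 1.3400
    (2,4) via y @ 1.5358  # hit
  → r_4 = 1.5358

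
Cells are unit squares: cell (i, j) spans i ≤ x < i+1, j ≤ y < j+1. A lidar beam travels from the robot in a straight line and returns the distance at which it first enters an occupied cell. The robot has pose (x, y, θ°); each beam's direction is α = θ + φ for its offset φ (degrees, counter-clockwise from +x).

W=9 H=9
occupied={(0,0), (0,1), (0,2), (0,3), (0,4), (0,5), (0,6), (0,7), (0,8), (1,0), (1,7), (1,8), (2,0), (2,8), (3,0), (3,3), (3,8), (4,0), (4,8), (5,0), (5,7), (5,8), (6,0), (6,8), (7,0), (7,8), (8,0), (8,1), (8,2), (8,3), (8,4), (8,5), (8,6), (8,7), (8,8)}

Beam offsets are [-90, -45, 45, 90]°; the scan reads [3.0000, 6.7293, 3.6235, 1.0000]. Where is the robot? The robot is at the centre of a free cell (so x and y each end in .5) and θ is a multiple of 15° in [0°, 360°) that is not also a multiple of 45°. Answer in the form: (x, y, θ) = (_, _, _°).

(x, y, θ) = (7.5, 4.5, 210°)

The pose lattice has 46·16 = 736 candidates. Test each by forward raycasting.
  (3.5, 5.5, 210°): beam 1 = 2.8868 ≠ 3.0000 ✗
  (1.5, 6.5, 75°): beam 1 = 6.7293 ≠ 3.0000 ✗
  (6.5, 1.5, 30°): beam 1 = 0.5774 ≠ 3.0000 ✗
  …
  (7.5, 4.5, 210°): r_1=3.0000, r_2=6.7293, r_3=3.6235, r_4=1.0000 — all match ✓
Unique over the lattice → pose = (7.5, 4.5, 210°).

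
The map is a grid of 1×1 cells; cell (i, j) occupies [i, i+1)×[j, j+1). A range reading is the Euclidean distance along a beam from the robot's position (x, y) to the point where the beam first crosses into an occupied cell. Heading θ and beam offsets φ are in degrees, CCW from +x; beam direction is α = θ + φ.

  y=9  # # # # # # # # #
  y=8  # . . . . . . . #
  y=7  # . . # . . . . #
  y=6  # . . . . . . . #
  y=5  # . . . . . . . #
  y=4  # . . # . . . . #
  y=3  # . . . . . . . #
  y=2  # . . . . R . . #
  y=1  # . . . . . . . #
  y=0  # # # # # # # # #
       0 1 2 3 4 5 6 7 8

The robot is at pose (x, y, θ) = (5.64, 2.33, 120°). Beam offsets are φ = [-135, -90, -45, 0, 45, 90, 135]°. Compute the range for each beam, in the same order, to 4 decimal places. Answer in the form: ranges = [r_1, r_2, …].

beam 1: φ=-135°, α=345°
  direction (0.9659, -0.2588); cell (5,2); t to first gridline: x 0.3727, y 1.2750 (then +1.0353 / +3.8637)
    (6,2) via x @ 0.3727
    (6,1) via y @ 1.2750
    (7,1) via x @ 1.4080
    (8,1) via x @ 2.4433  # hit
  → r_1 = 2.4433
beam 2: φ=-90°, α=30°
  direction (0.8660, 0.5000); cell (5,2); t to first gridline: x 0.4157, y 1.3400 (then +1.1547 / +2.0000)
    (6,2) via x @ 0.4157
    (6,3) via y @ 1.3400
    (7,3) via x @ 1.5704
    (8,3) via x @ 2.7251  # hit
  → r_2 = 2.7251
beam 3: φ=-45°, α=75°
  direction (0.2588, 0.9659); cell (5,2); t to first gridline: x 1.3909, y 0.6936 (then +3.8637 / +1.0353)
    (5,3) via y @ 0.6936
    (6,3) via x @ 1.3909
    (6,4) via y @ 1.7289
    (6,5) via y @ 2.7642
    (6,6) via y @ 3.7995
    (6,7) via y @ 4.8347
    (7,7) via x @ 5.2546
    (7,8) via y @ 5.8700
    (7,9) via y @ 6.9053  # hit
  → r_3 = 6.9053
beam 4: φ=0°, α=120°
  direction (-0.5000, 0.8660); cell (5,2); t to first gridline: x 1.2800, y 0.7736 (then +2.0000 / +1.1547)
    (5,3) via y @ 0.7736
    (4,3) via x @ 1.2800
    (4,4) via y @ 1.9283
    (4,5) via y @ 3.0831
    (3,5) via x @ 3.2800
    (3,6) via y @ 4.2378
    (2,6) via x @ 5.2800
    (2,7) via y @ 5.3925
    (2,8) via y @ 6.5472
    (1,8) via x @ 7.2800
    (1,9) via y @ 7.7019  # hit
  → r_4 = 7.7019
beam 5: φ=45°, α=165°
  direction (-0.9659, 0.2588); cell (5,2); t to first gridline: x 0.6626, y 2.5887 (then +1.0353 / +3.8637)
    (4,2) via x @ 0.6626
    (3,2) via x @ 1.6979
    (3,3) via y @ 2.5887
    (2,3) via x @ 2.7331
    (1,3) via x @ 3.7684
    (0,3) via x @ 4.8037  # hit
  → r_5 = 4.8037
beam 6: φ=90°, α=210°
  direction (-0.8660, -0.5000); cell (5,2); t to first gridline: x 0.7390, y 0.6600 (then +1.1547 / +2.0000)
    (5,1) via y @ 0.6600
    (4,1) via x @ 0.7390
    (3,1) via x @ 1.8937
    (3,0) via y @ 2.6600  # hit
  → r_6 = 2.6600
beam 7: φ=135°, α=255°
  direction (-0.2588, -0.9659); cell (5,2); t to first gridline: x 2.4728, y 0.3416 (then +3.8637 / +1.0353)
    (5,1) via y @ 0.3416
    (5,0) via y @ 1.3769  # hit
  → r_7 = 1.3769

ranges = [2.4433, 2.7251, 6.9053, 7.7019, 4.8037, 2.6600, 1.3769]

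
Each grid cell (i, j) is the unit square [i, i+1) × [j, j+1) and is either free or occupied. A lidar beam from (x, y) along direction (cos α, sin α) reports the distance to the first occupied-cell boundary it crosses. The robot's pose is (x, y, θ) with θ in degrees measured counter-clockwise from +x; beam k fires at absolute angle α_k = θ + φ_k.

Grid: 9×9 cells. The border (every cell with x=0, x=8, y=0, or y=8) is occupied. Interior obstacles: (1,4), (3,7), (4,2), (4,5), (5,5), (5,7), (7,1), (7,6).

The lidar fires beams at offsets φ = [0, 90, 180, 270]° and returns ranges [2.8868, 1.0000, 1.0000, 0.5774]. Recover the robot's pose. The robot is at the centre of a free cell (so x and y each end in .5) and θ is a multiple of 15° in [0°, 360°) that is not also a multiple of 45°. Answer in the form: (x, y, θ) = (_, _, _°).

(x, y, θ) = (5.5, 1.5, 30°)

The pose lattice has 41·16 = 656 candidates. Test each by forward raycasting.
  (1.5, 5.5, 195°): beam 1 = 0.5176 ≠ 2.8868 ✗
  (1.5, 2.5, 165°): beam 1 = 0.5176 ≠ 2.8868 ✗
  (1.5, 3.5, 15°): beam 1 = 6.7293 ≠ 2.8868 ✗
  (6.5, 4.5, 255°): beam 1 = 3.6235 ≠ 2.8868 ✗
  …
  (5.5, 1.5, 30°): r_1=2.8868, r_2=1.0000, r_3=1.0000, r_4=0.5774 — all match ✓
Only this pose fits every beam.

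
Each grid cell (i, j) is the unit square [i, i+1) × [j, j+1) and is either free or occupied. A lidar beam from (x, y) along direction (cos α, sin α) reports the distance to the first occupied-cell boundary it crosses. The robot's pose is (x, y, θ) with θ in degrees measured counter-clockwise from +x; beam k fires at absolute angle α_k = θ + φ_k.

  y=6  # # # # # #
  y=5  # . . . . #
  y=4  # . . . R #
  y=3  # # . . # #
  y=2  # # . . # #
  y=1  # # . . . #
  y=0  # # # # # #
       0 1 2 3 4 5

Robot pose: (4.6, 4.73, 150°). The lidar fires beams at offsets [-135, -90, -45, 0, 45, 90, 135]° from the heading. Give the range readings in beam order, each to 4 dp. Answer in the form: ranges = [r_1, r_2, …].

ranges = [0.4141, 0.8000, 1.3148, 2.5400, 2.8205, 0.8429, 0.7558]

beam 1: φ=-135°, α=15°
  direction (0.9659, 0.2588); cell (4,4); t to first gridline: x 0.4141, y 1.0432 (then +1.0353 / +3.8637)
    (5,4) via x @ 0.4141  # hit
  → r_1 = 0.4141
beam 2: φ=-90°, α=60°
  direction (0.5000, 0.8660); cell (4,4); t to first gridline: x 0.8000, y 0.3118 (then +2.0000 / +1.1547)
    (4,5) via y @ 0.3118
    (5,5) via x @ 0.8000  # hit
  → r_2 = 0.8000
beam 3: φ=-45°, α=105°
  direction (-0.2588, 0.9659); cell (4,4); t to first gridline: x 2.3182, y 0.2795 (then +3.8637 / +1.0353)
    (4,5) via y @ 0.2795
    (4,6) via y @ 1.3148  # hit
  → r_3 = 1.3148
beam 4: φ=0°, α=150°
  direction (-0.8660, 0.5000); cell (4,4); t to first gridline: x 0.6928, y 0.5400 (then +1.1547 / +2.0000)
    (4,5) via y @ 0.5400
    (3,5) via x @ 0.6928
    (2,5) via x @ 1.8475
    (2,6) via y @ 2.5400  # hit
  → r_4 = 2.5400
beam 5: φ=45°, α=195°
  direction (-0.9659, -0.2588); cell (4,4); t to first gridline: x 0.6212, y 2.8205 (then +1.0353 / +3.8637)
    (3,4) via x @ 0.6212
    (2,4) via x @ 1.6564
    (1,4) via x @ 2.6917
    (1,3) via y @ 2.8205  # hit
  → r_5 = 2.8205
beam 6: φ=90°, α=240°
  direction (-0.5000, -0.8660); cell (4,4); t to first gridline: x 1.2000, y 0.8429 (then +2.0000 / +1.1547)
    (4,3) via y @ 0.8429  # hit
  → r_6 = 0.8429
beam 7: φ=135°, α=285°
  direction (0.2588, -0.9659); cell (4,4); t to first gridline: x 1.5455, y 0.7558 (then +3.8637 / +1.0353)
    (4,3) via y @ 0.7558  # hit
  → r_7 = 0.7558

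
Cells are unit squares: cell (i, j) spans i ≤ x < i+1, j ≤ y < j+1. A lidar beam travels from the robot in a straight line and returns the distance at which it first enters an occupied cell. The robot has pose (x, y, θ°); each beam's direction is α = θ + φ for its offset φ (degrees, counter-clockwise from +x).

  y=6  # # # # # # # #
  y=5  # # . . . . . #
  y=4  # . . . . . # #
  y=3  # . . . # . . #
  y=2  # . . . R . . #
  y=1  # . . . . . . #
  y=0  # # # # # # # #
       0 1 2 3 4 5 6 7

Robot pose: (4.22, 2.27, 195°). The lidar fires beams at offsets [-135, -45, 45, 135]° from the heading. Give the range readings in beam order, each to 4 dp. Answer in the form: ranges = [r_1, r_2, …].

ranges = [0.8429, 3.7181, 1.4665, 2.5400]

beam 1: φ=-135°, α=60°
  dir = (cos 60°, sin 60°) = (0.5000, 0.8660); from cell (4,2)
  next x-line at t=1.5600, next y-line at t=0.8429; Δt_x=2.0000, Δt_y=1.1547
    y: enter (4,3) at t=0.8429 ← occupied
  → r_1 = 0.8429
beam 2: φ=-45°, α=150°
  dir = (cos 150°, sin 150°) = (-0.8660, 0.5000); from cell (4,2)
  next x-line at t=0.2540, next y-line at t=1.4600; Δt_x=1.1547, Δt_y=2.0000
    x: enter (3,2) at t=0.2540
    x: enter (2,2) at t=1.4087
    y: enter (2,3) at t=1.4600
    x: enter (1,3) at t=2.5634
    y: enter (1,4) at t=3.4600
    x: enter (0,4) at t=3.7181 ← occupied
  → r_2 = 3.7181
beam 3: φ=45°, α=240°
  dir = (cos 240°, sin 240°) = (-0.5000, -0.8660); from cell (4,2)
  next x-line at t=0.4400, next y-line at t=0.3118; Δt_x=2.0000, Δt_y=1.1547
    y: enter (4,1) at t=0.3118
    x: enter (3,1) at t=0.4400
    y: enter (3,0) at t=1.4665 ← occupied
  → r_3 = 1.4665
beam 4: φ=135°, α=330°
  dir = (cos 330°, sin 330°) = (0.8660, -0.5000); from cell (4,2)
  next x-line at t=0.9007, next y-line at t=0.5400; Δt_x=1.1547, Δt_y=2.0000
    y: enter (4,1) at t=0.5400
    x: enter (5,1) at t=0.9007
    x: enter (6,1) at t=2.0554
    y: enter (6,0) at t=2.5400 ← occupied
  → r_4 = 2.5400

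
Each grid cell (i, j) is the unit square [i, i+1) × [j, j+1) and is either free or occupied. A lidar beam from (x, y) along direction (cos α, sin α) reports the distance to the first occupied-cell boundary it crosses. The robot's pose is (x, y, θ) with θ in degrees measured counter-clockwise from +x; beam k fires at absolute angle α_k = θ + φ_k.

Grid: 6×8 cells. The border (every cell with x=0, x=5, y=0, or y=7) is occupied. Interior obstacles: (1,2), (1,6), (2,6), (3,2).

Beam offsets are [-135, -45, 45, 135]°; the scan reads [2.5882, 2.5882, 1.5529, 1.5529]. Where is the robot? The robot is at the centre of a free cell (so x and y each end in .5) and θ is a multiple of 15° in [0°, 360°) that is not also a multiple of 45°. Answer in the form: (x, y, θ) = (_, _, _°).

Candidates: 20 free-cell centres × 16 headings = 320 poses. Raycast each; keep the one whose scan matches to 4 dp.
  (2.5, 2.5, 15°): beam 1 = 1.7321 ≠ 2.5882 ✗
  (1.5, 5.5, 300°): beam 1 = 0.5176 ≠ 2.5882 ✗
  (4.5, 5.5, 75°): beam 1 = 1.0000 ≠ 2.5882 ✗
  (1.5, 3.5, 75°): beam 1 = 0.5774 ≠ 2.5882 ✗
  (4.5, 2.5, 345°): beam 1 = 0.5774 ≠ 2.5882 ✗
  …
  (3.5, 4.5, 210°): r_1=2.5882, r_2=2.5882, r_3=1.5529, r_4=1.5529 — all match ✓
Unique over the lattice → pose = (3.5, 4.5, 210°).

(x, y, θ) = (3.5, 4.5, 210°)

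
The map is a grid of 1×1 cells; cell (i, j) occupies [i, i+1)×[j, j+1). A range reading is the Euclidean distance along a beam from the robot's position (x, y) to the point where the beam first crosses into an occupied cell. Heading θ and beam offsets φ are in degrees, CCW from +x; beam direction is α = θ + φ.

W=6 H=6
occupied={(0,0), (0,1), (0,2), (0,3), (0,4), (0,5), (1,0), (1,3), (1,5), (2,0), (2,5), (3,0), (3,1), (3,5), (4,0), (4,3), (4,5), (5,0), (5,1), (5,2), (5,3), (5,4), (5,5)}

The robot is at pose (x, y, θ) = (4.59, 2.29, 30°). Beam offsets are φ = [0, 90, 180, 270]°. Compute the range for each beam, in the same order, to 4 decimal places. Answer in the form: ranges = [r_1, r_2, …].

ranges = [0.4734, 0.8198, 0.6813, 0.8200]

beam 1: φ=0°, α=30°
  cosα=0.8660 sinα=0.5000 | (4,2) | tMaxX 0.4734 tMaxY 1.4200 | tΔX 1.1547 tΔY 2.0000
    t=0.4734 [x] (5,2) — stop
  → r_1 = 0.4734
beam 2: φ=90°, α=120°
  cosα=-0.5000 sinα=0.8660 | (4,2) | tMaxX 1.1800 tMaxY 0.8198 | tΔX 2.0000 tΔY 1.1547
    t=0.8198 [y] (4,3) — stop
  → r_2 = 0.8198
beam 3: φ=180°, α=210°
  cosα=-0.8660 sinα=-0.5000 | (4,2) | tMaxX 0.6813 tMaxY 0.5800 | tΔX 1.1547 tΔY 2.0000
    t=0.5800 [y] (4,1)
    t=0.6813 [x] (3,1) — stop
  → r_3 = 0.6813
beam 4: φ=270°, α=300°
  cosα=0.5000 sinα=-0.8660 | (4,2) | tMaxX 0.8200 tMaxY 0.3349 | tΔX 2.0000 tΔY 1.1547
    t=0.3349 [y] (4,1)
    t=0.8200 [x] (5,1) — stop
  → r_4 = 0.8200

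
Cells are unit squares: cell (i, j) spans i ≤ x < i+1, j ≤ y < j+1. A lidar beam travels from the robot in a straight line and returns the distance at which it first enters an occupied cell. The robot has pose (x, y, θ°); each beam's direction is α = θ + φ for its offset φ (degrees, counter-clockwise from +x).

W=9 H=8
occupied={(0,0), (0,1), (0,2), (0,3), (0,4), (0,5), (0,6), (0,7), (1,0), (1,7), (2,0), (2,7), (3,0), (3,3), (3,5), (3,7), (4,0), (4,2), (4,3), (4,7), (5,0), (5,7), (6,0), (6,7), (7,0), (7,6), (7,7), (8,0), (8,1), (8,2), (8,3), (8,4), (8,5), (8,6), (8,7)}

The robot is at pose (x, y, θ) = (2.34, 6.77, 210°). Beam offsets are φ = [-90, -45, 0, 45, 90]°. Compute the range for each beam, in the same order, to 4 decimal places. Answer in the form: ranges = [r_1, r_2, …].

ranges = [0.2656, 0.8887, 1.5473, 5.1774, 1.3200]

beam 1: φ=-90°, α=120°
  dir = (cos 120°, sin 120°) = (-0.5000, 0.8660); from cell (2,6)
  next x-line at t=0.6800, next y-line at t=0.2656; Δt_x=2.0000, Δt_y=1.1547
    y: enter (2,7) at t=0.2656 ← occupied
  → r_1 = 0.2656
beam 2: φ=-45°, α=165°
  dir = (cos 165°, sin 165°) = (-0.9659, 0.2588); from cell (2,6)
  next x-line at t=0.3520, next y-line at t=0.8887; Δt_x=1.0353, Δt_y=3.8637
    x: enter (1,6) at t=0.3520
    y: enter (1,7) at t=0.8887 ← occupied
  → r_2 = 0.8887
beam 3: φ=0°, α=210°
  dir = (cos 210°, sin 210°) = (-0.8660, -0.5000); from cell (2,6)
  next x-line at t=0.3926, next y-line at t=1.5400; Δt_x=1.1547, Δt_y=2.0000
    x: enter (1,6) at t=0.3926
    y: enter (1,5) at t=1.5400
    x: enter (0,5) at t=1.5473 ← occupied
  → r_3 = 1.5473
beam 4: φ=45°, α=255°
  dir = (cos 255°, sin 255°) = (-0.2588, -0.9659); from cell (2,6)
  next x-line at t=1.3137, next y-line at t=0.7972; Δt_x=3.8637, Δt_y=1.0353
    y: enter (2,5) at t=0.7972
    x: enter (1,5) at t=1.3137
    y: enter (1,4) at t=1.8324
    y: enter (1,3) at t=2.8677
    y: enter (1,2) at t=3.9030
    y: enter (1,1) at t=4.9383
    x: enter (0,1) at t=5.1774 ← occupied
  → r_4 = 5.1774
beam 5: φ=90°, α=300°
  dir = (cos 300°, sin 300°) = (0.5000, -0.8660); from cell (2,6)
  next x-line at t=1.3200, next y-line at t=0.8891; Δt_x=2.0000, Δt_y=1.1547
    y: enter (2,5) at t=0.8891
    x: enter (3,5) at t=1.3200 ← occupied
  → r_5 = 1.3200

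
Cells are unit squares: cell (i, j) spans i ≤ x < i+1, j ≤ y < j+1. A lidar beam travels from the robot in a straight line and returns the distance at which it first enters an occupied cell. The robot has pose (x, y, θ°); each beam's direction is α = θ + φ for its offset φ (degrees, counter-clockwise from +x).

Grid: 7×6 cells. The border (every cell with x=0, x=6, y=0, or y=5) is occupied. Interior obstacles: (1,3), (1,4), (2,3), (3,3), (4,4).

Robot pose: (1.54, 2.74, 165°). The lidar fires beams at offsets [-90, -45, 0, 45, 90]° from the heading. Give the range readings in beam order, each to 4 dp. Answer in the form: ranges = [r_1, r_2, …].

beam 1: φ=-90°, α=75°
  cosα=0.2588 sinα=0.9659 | (1,2) | tMaxX 1.7773 tMaxY 0.2692 | tΔX 3.8637 tΔY 1.0353
    t=0.2692 [y] (1,3) — stop
  → r_1 = 0.2692
beam 2: φ=-45°, α=120°
  cosα=-0.5000 sinα=0.8660 | (1,2) | tMaxX 1.0800 tMaxY 0.3002 | tΔX 2.0000 tΔY 1.1547
    t=0.3002 [y] (1,3) — stop
  → r_2 = 0.3002
beam 3: φ=0°, α=165°
  cosα=-0.9659 sinα=0.2588 | (1,2) | tMaxX 0.5590 tMaxY 1.0046 | tΔX 1.0353 tΔY 3.8637
    t=0.5590 [x] (0,2) — stop
  → r_3 = 0.5590
beam 4: φ=45°, α=210°
  cosα=-0.8660 sinα=-0.5000 | (1,2) | tMaxX 0.6235 tMaxY 1.4800 | tΔX 1.1547 tΔY 2.0000
    t=0.6235 [x] (0,2) — stop
  → r_4 = 0.6235
beam 5: φ=90°, α=255°
  cosα=-0.2588 sinα=-0.9659 | (1,2) | tMaxX 2.0864 tMaxY 0.7661 | tΔX 3.8637 tΔY 1.0353
    t=0.7661 [y] (1,1)
    t=1.8014 [y] (1,0) — stop
  → r_5 = 1.8014

ranges = [0.2692, 0.3002, 0.5590, 0.6235, 1.8014]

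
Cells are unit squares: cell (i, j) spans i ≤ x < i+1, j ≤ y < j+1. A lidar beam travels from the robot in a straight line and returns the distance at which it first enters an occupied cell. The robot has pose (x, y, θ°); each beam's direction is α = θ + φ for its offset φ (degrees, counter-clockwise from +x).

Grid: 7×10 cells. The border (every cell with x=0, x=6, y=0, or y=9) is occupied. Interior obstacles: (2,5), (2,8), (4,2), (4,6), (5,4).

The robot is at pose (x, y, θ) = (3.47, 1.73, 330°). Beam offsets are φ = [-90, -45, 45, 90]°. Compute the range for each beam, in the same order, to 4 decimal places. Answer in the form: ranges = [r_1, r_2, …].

ranges = [0.8429, 0.7558, 1.0432, 1.0600]

beam 1: φ=-90°, α=240°
  cosα=-0.5000 sinα=-0.8660 | (3,1) | tMaxX 0.9400 tMaxY 0.8429 | tΔX 2.0000 tΔY 1.1547
    t=0.8429 [y] (3,0) — stop
  → r_1 = 0.8429
beam 2: φ=-45°, α=285°
  cosα=0.2588 sinα=-0.9659 | (3,1) | tMaxX 2.0478 tMaxY 0.7558 | tΔX 3.8637 tΔY 1.0353
    t=0.7558 [y] (3,0) — stop
  → r_2 = 0.7558
beam 3: φ=45°, α=15°
  cosα=0.9659 sinα=0.2588 | (3,1) | tMaxX 0.5487 tMaxY 1.0432 | tΔX 1.0353 tΔY 3.8637
    t=0.5487 [x] (4,1)
    t=1.0432 [y] (4,2) — stop
  → r_3 = 1.0432
beam 4: φ=90°, α=60°
  cosα=0.5000 sinα=0.8660 | (3,1) | tMaxX 1.0600 tMaxY 0.3118 | tΔX 2.0000 tΔY 1.1547
    t=0.3118 [y] (3,2)
    t=1.0600 [x] (4,2) — stop
  → r_4 = 1.0600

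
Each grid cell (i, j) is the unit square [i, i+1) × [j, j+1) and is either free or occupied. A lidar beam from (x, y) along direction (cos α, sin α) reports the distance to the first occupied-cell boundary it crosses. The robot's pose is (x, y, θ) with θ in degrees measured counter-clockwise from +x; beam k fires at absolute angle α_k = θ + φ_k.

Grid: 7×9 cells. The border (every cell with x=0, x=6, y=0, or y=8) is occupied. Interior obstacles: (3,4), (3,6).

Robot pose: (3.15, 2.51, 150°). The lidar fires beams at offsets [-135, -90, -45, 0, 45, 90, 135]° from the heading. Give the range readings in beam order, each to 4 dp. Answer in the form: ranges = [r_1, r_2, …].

ranges = [2.9505, 5.7000, 5.6837, 2.4826, 2.2258, 1.7436, 1.5633]

beam 1: φ=-135°, α=15°
  direction (0.9659, 0.2588); cell (3,2); t to first gridline: x 0.8800, y 1.8932 (then +1.0353 / +3.8637)
    (4,2) via x @ 0.8800
    (4,3) via y @ 1.8932
    (5,3) via x @ 1.9153
    (6,3) via x @ 2.9505  # hit
  → r_1 = 2.9505
beam 2: φ=-90°, α=60°
  direction (0.5000, 0.8660); cell (3,2); t to first gridline: x 1.7000, y 0.5658 (then +2.0000 / +1.1547)
    (3,3) via y @ 0.5658
    (4,3) via x @ 1.7000
    (4,4) via y @ 1.7205
    (4,5) via y @ 2.8752
    (5,5) via x @ 3.7000
    (5,6) via y @ 4.0299
    (5,7) via y @ 5.1846
    (6,7) via x @ 5.7000  # hit
  → r_2 = 5.7000
beam 3: φ=-45°, α=105°
  direction (-0.2588, 0.9659); cell (3,2); t to first gridline: x 0.5796, y 0.5073 (then +3.8637 / +1.0353)
    (3,3) via y @ 0.5073
    (2,3) via x @ 0.5796
    (2,4) via y @ 1.5426
    (2,5) via y @ 2.5778
    (2,6) via y @ 3.6131
    (1,6) via x @ 4.4433
    (1,7) via y @ 4.6484
    (1,8) via y @ 5.6837  # hit
  → r_3 = 5.6837
beam 4: φ=0°, α=150°
  direction (-0.8660, 0.5000); cell (3,2); t to first gridline: x 0.1732, y 0.9800 (then +1.1547 / +2.0000)
    (2,2) via x @ 0.1732
    (2,3) via y @ 0.9800
    (1,3) via x @ 1.3279
    (0,3) via x @ 2.4826  # hit
  → r_4 = 2.4826
beam 5: φ=45°, α=195°
  direction (-0.9659, -0.2588); cell (3,2); t to first gridline: x 0.1553, y 1.9705 (then +1.0353 / +3.8637)
    (2,2) via x @ 0.1553
    (1,2) via x @ 1.1906
    (1,1) via y @ 1.9705
    (0,1) via x @ 2.2258  # hit
  → r_5 = 2.2258
beam 6: φ=90°, α=240°
  direction (-0.5000, -0.8660); cell (3,2); t to first gridline: x 0.3000, y 0.5889 (then +2.0000 / +1.1547)
    (2,2) via x @ 0.3000
    (2,1) via y @ 0.5889
    (2,0) via y @ 1.7436  # hit
  → r_6 = 1.7436
beam 7: φ=135°, α=285°
  direction (0.2588, -0.9659); cell (3,2); t to first gridline: x 3.2841, y 0.5280 (then +3.8637 / +1.0353)
    (3,1) via y @ 0.5280
    (3,0) via y @ 1.5633  # hit
  → r_7 = 1.5633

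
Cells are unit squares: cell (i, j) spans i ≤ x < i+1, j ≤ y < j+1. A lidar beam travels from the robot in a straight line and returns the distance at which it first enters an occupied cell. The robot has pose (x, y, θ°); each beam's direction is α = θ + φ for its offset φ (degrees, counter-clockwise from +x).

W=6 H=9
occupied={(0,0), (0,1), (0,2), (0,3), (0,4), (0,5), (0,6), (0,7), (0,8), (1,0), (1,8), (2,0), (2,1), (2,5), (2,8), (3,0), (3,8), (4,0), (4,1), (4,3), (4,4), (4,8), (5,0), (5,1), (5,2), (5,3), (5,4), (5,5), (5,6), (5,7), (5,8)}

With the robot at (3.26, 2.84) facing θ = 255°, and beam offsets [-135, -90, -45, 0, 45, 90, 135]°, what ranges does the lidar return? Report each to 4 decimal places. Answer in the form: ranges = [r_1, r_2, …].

ranges = [2.4942, 2.3397, 2.6096, 1.0046, 1.4800, 1.8014, 0.8545]

beam 1: φ=-135°, α=120°
  dir = (cos 120°, sin 120°) = (-0.5000, 0.8660); from cell (3,2)
  next x-line at t=0.5200, next y-line at t=0.1848; Δt_x=2.0000, Δt_y=1.1547
    y: enter (3,3) at t=0.1848
    x: enter (2,3) at t=0.5200
    y: enter (2,4) at t=1.3395
    y: enter (2,5) at t=2.4942 ← occupied
  → r_1 = 2.4942
beam 2: φ=-90°, α=165°
  dir = (cos 165°, sin 165°) = (-0.9659, 0.2588); from cell (3,2)
  next x-line at t=0.2692, next y-line at t=0.6182; Δt_x=1.0353, Δt_y=3.8637
    x: enter (2,2) at t=0.2692
    y: enter (2,3) at t=0.6182
    x: enter (1,3) at t=1.3044
    x: enter (0,3) at t=2.3397 ← occupied
  → r_2 = 2.3397
beam 3: φ=-45°, α=210°
  dir = (cos 210°, sin 210°) = (-0.8660, -0.5000); from cell (3,2)
  next x-line at t=0.3002, next y-line at t=1.6800; Δt_x=1.1547, Δt_y=2.0000
    x: enter (2,2) at t=0.3002
    x: enter (1,2) at t=1.4549
    y: enter (1,1) at t=1.6800
    x: enter (0,1) at t=2.6096 ← occupied
  → r_3 = 2.6096
beam 4: φ=0°, α=255°
  dir = (cos 255°, sin 255°) = (-0.2588, -0.9659); from cell (3,2)
  next x-line at t=1.0046, next y-line at t=0.8696; Δt_x=3.8637, Δt_y=1.0353
    y: enter (3,1) at t=0.8696
    x: enter (2,1) at t=1.0046 ← occupied
  → r_4 = 1.0046
beam 5: φ=45°, α=300°
  dir = (cos 300°, sin 300°) = (0.5000, -0.8660); from cell (3,2)
  next x-line at t=1.4800, next y-line at t=0.9699; Δt_x=2.0000, Δt_y=1.1547
    y: enter (3,1) at t=0.9699
    x: enter (4,1) at t=1.4800 ← occupied
  → r_5 = 1.4800
beam 6: φ=90°, α=345°
  dir = (cos 345°, sin 345°) = (0.9659, -0.2588); from cell (3,2)
  next x-line at t=0.7661, next y-line at t=3.2455; Δt_x=1.0353, Δt_y=3.8637
    x: enter (4,2) at t=0.7661
    x: enter (5,2) at t=1.8014 ← occupied
  → r_6 = 1.8014
beam 7: φ=135°, α=30°
  dir = (cos 30°, sin 30°) = (0.8660, 0.5000); from cell (3,2)
  next x-line at t=0.8545, next y-line at t=0.3200; Δt_x=1.1547, Δt_y=2.0000
    y: enter (3,3) at t=0.3200
    x: enter (4,3) at t=0.8545 ← occupied
  → r_7 = 0.8545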